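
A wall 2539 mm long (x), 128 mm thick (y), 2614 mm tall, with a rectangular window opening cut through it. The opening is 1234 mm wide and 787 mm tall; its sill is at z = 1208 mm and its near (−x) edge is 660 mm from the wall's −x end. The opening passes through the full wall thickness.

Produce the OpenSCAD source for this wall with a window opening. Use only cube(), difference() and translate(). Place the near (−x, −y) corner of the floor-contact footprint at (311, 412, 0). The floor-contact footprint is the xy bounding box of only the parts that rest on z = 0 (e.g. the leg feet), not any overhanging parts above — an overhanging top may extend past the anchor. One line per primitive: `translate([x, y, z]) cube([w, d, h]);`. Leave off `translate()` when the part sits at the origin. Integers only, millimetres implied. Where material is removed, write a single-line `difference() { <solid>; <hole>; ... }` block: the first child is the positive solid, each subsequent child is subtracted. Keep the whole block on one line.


difference() { translate([311, 412, 0]) cube([2539, 128, 2614]); translate([971, 412, 1208]) cube([1234, 128, 787]); }


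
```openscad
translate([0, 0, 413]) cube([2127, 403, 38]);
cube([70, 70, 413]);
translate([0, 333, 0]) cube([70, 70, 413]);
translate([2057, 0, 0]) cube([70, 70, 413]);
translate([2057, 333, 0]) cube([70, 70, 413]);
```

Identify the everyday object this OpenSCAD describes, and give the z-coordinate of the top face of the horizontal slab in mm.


A bench. The seat-top height is 451 mm.

A long slab on four corner posts — a bench. The slab sits at z = 413 with thickness 38, so the top is 413 + 38 = 451 mm.


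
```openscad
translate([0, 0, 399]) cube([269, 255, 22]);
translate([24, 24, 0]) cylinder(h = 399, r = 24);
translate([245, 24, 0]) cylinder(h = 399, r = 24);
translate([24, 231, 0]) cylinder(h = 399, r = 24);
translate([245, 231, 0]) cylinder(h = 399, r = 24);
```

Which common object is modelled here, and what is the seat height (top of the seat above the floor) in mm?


A stool. The seat height is 421 mm.

A 269×255×22 slab at z = 399 on four corner cylinders — a stool. The seat top is 399 + 22 = 421 mm.


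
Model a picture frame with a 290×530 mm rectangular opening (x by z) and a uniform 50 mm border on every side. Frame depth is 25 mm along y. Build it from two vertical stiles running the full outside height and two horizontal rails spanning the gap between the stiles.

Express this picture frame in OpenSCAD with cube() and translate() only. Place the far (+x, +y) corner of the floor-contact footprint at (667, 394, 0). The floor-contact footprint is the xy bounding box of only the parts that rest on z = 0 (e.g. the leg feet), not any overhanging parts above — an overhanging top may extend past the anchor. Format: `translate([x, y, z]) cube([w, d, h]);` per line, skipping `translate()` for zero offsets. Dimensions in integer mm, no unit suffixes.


translate([277, 369, 0]) cube([50, 25, 630]);
translate([617, 369, 0]) cube([50, 25, 630]);
translate([327, 369, 0]) cube([290, 25, 50]);
translate([327, 369, 580]) cube([290, 25, 50]);


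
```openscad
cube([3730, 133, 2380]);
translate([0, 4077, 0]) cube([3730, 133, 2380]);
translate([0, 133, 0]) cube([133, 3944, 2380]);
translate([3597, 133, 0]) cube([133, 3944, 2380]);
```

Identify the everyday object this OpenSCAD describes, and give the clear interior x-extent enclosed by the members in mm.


A house (or room) frame. The interior width is 3464 mm.

Four 2380 mm walls enclosing a rectangle with no floor or roof — a room or house frame. Outside width is 3730 mm and wall thickness is 133 mm, so the interior width is 3730 − 2 × 133 = 3464 mm.


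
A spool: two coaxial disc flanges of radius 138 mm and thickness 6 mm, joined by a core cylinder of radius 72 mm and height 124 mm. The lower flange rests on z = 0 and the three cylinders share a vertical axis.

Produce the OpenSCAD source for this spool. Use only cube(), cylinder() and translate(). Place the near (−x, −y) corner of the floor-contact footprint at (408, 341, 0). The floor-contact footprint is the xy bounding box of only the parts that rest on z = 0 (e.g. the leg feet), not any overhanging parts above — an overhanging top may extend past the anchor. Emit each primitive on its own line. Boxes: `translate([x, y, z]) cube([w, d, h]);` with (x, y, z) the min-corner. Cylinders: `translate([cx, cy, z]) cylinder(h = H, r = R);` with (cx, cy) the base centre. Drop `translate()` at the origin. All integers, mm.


translate([546, 479, 0]) cylinder(h = 6, r = 138);
translate([546, 479, 6]) cylinder(h = 124, r = 72);
translate([546, 479, 130]) cylinder(h = 6, r = 138);


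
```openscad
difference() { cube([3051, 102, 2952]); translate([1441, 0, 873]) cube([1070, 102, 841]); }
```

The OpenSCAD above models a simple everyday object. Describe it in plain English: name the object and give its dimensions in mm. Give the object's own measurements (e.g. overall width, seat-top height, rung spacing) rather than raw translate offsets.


A wall 3051 mm long (x), 102 mm thick (y), 2952 mm tall, with a rectangular window opening cut through it. The opening is 1070 mm wide and 841 mm tall; its sill is at z = 873 mm and its near (−x) edge is 1441 mm from the wall's −x end. The opening passes through the full wall thickness.


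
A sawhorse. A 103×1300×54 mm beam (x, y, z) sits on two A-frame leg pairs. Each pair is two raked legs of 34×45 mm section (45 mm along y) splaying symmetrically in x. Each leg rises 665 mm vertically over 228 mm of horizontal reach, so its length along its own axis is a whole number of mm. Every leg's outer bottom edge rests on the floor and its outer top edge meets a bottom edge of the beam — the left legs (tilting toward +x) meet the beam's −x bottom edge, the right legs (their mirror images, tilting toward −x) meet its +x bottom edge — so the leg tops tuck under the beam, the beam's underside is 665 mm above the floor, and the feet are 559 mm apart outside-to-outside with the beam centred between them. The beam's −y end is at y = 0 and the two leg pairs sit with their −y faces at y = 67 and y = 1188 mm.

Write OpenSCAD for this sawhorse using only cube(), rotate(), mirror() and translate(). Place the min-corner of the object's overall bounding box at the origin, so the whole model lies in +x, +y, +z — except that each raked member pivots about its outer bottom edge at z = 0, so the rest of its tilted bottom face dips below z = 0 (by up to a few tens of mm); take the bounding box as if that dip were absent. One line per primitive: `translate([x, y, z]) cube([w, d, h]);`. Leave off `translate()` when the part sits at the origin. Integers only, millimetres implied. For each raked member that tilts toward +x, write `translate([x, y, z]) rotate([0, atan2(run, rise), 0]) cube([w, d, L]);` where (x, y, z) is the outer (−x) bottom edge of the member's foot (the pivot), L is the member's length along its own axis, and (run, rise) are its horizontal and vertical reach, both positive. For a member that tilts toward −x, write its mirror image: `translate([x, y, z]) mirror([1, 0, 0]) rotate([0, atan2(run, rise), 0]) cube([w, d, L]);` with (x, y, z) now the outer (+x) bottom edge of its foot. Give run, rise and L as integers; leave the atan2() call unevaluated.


translate([228, 0, 665]) cube([103, 1300, 54]);
translate([0, 67, 0]) rotate([0, atan2(228, 665), 0]) cube([34, 45, 703]);
translate([559, 67, 0]) mirror([1, 0, 0]) rotate([0, atan2(228, 665), 0]) cube([34, 45, 703]);
translate([0, 1188, 0]) rotate([0, atan2(228, 665), 0]) cube([34, 45, 703]);
translate([559, 1188, 0]) mirror([1, 0, 0]) rotate([0, atan2(228, 665), 0]) cube([34, 45, 703]);


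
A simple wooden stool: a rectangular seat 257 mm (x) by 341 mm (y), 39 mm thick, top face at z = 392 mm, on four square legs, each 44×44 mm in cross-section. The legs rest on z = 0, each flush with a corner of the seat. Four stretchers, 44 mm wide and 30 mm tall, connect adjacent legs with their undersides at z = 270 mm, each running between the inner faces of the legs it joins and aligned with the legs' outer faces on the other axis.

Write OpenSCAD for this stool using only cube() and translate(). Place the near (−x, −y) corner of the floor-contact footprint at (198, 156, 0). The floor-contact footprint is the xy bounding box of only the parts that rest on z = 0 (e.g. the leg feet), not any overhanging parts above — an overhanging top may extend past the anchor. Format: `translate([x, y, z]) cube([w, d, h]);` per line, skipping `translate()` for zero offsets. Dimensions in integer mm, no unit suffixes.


translate([198, 156, 353]) cube([257, 341, 39]);
translate([198, 156, 0]) cube([44, 44, 353]);
translate([411, 156, 0]) cube([44, 44, 353]);
translate([198, 453, 0]) cube([44, 44, 353]);
translate([411, 453, 0]) cube([44, 44, 353]);
translate([242, 156, 270]) cube([169, 44, 30]);
translate([242, 453, 270]) cube([169, 44, 30]);
translate([198, 200, 270]) cube([44, 253, 30]);
translate([411, 200, 270]) cube([44, 253, 30]);


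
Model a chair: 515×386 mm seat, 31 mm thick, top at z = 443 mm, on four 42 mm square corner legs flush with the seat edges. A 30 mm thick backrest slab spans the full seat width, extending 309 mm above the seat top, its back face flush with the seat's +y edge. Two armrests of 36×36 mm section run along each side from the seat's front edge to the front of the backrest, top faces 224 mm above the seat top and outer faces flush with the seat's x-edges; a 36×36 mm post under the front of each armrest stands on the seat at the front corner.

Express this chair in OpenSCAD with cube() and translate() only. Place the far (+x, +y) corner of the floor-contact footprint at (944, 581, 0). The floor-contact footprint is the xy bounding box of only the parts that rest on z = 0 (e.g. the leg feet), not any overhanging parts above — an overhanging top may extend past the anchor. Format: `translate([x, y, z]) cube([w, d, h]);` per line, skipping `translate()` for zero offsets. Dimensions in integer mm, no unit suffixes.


translate([429, 195, 412]) cube([515, 386, 31]);
translate([429, 195, 0]) cube([42, 42, 412]);
translate([902, 195, 0]) cube([42, 42, 412]);
translate([429, 539, 0]) cube([42, 42, 412]);
translate([902, 539, 0]) cube([42, 42, 412]);
translate([429, 551, 443]) cube([515, 30, 309]);
translate([429, 195, 631]) cube([36, 356, 36]);
translate([908, 195, 631]) cube([36, 356, 36]);
translate([429, 195, 443]) cube([36, 36, 188]);
translate([908, 195, 443]) cube([36, 36, 188]);


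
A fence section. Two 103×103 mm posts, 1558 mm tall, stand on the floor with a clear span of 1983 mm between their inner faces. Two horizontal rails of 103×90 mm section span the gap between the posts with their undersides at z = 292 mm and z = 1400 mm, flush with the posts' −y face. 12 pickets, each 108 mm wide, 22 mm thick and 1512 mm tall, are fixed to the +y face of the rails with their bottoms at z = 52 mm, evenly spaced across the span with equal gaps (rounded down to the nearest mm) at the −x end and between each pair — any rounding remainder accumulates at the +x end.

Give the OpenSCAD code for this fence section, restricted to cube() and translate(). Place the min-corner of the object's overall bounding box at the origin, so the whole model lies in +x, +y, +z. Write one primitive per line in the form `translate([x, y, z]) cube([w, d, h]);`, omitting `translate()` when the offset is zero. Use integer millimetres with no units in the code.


cube([103, 103, 1558]);
translate([2086, 0, 0]) cube([103, 103, 1558]);
translate([103, 0, 292]) cube([1983, 103, 90]);
translate([103, 0, 1400]) cube([1983, 103, 90]);
translate([155, 103, 52]) cube([108, 22, 1512]);
translate([315, 103, 52]) cube([108, 22, 1512]);
translate([475, 103, 52]) cube([108, 22, 1512]);
translate([635, 103, 52]) cube([108, 22, 1512]);
translate([795, 103, 52]) cube([108, 22, 1512]);
translate([955, 103, 52]) cube([108, 22, 1512]);
translate([1115, 103, 52]) cube([108, 22, 1512]);
translate([1275, 103, 52]) cube([108, 22, 1512]);
translate([1435, 103, 52]) cube([108, 22, 1512]);
translate([1595, 103, 52]) cube([108, 22, 1512]);
translate([1755, 103, 52]) cube([108, 22, 1512]);
translate([1915, 103, 52]) cube([108, 22, 1512]);


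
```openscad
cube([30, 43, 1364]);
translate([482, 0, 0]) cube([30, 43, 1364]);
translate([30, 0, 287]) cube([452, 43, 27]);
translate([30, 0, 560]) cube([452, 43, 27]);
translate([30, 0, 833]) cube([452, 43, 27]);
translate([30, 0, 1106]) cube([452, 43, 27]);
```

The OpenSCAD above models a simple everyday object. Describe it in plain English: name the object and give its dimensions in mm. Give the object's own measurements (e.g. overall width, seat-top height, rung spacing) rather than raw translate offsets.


A straight ladder. Two 30×43 mm vertical rails, 1364 mm tall, stand 512 mm apart (outside-to-outside) with their front faces coplanar on the −y side. 4 rungs, each 43 mm deep and 27 mm tall, span between the inner faces of the rails, front faces flush with the rails. The lowest rung's underside is at z = 287 mm and rungs are spaced 273 mm apart (underside to underside).


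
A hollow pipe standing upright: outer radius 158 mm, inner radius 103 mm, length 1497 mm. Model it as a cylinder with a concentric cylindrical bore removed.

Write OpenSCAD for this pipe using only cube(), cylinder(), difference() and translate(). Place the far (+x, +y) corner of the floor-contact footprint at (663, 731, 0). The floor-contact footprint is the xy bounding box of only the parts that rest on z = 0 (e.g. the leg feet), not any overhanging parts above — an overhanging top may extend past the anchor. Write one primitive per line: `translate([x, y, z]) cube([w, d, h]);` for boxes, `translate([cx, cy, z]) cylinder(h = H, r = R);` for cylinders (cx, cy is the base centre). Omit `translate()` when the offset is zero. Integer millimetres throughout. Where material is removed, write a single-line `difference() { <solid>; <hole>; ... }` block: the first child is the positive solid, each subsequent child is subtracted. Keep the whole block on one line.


difference() { translate([505, 573, 0]) cylinder(h = 1497, r = 158); translate([505, 573, 0]) cylinder(h = 1497, r = 103); }


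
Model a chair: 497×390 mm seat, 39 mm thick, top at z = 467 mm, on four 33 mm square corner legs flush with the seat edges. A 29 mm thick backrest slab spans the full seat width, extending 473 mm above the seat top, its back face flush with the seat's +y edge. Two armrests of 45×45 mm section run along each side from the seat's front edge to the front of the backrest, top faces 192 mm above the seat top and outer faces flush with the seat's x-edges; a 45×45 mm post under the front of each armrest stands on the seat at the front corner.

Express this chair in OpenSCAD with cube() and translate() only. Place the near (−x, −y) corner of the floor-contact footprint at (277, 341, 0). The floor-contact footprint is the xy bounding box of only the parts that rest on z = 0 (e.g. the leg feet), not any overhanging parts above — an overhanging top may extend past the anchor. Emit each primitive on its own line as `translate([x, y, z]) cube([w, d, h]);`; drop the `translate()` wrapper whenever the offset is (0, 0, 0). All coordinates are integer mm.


translate([277, 341, 428]) cube([497, 390, 39]);
translate([277, 341, 0]) cube([33, 33, 428]);
translate([741, 341, 0]) cube([33, 33, 428]);
translate([277, 698, 0]) cube([33, 33, 428]);
translate([741, 698, 0]) cube([33, 33, 428]);
translate([277, 702, 467]) cube([497, 29, 473]);
translate([277, 341, 614]) cube([45, 361, 45]);
translate([729, 341, 614]) cube([45, 361, 45]);
translate([277, 341, 467]) cube([45, 45, 147]);
translate([729, 341, 467]) cube([45, 45, 147]);


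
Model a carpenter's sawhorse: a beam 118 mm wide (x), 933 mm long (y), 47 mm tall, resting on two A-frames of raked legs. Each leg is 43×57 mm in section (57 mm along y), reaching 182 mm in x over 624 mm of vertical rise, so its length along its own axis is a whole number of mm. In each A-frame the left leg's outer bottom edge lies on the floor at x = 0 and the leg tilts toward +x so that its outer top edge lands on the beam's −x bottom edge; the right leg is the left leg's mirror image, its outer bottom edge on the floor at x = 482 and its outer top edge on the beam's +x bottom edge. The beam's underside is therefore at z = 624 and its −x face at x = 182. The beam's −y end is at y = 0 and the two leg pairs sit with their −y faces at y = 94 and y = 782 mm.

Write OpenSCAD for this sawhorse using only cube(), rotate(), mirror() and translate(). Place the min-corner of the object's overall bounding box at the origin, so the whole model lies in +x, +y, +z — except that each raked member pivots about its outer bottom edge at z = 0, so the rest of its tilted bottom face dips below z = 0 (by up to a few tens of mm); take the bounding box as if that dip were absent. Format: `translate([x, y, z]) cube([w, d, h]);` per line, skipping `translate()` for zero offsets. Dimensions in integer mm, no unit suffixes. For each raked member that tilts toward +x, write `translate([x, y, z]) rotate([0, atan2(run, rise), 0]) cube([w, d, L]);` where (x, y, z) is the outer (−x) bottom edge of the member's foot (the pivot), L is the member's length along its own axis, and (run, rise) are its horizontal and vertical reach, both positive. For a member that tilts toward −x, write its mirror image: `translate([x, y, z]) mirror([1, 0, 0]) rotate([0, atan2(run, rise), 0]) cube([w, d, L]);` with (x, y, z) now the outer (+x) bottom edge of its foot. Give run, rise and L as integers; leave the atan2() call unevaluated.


translate([182, 0, 624]) cube([118, 933, 47]);
translate([0, 94, 0]) rotate([0, atan2(182, 624), 0]) cube([43, 57, 650]);
translate([482, 94, 0]) mirror([1, 0, 0]) rotate([0, atan2(182, 624), 0]) cube([43, 57, 650]);
translate([0, 782, 0]) rotate([0, atan2(182, 624), 0]) cube([43, 57, 650]);
translate([482, 782, 0]) mirror([1, 0, 0]) rotate([0, atan2(182, 624), 0]) cube([43, 57, 650]);


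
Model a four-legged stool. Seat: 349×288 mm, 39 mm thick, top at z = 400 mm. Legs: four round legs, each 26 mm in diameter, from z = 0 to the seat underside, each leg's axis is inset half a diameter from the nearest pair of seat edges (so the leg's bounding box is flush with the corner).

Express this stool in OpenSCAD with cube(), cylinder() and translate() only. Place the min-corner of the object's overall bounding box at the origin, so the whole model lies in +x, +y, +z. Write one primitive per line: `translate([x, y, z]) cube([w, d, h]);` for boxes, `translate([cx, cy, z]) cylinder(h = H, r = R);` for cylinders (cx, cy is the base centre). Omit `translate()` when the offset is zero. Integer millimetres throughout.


translate([0, 0, 361]) cube([349, 288, 39]);
translate([13, 13, 0]) cylinder(h = 361, r = 13);
translate([336, 13, 0]) cylinder(h = 361, r = 13);
translate([13, 275, 0]) cylinder(h = 361, r = 13);
translate([336, 275, 0]) cylinder(h = 361, r = 13);


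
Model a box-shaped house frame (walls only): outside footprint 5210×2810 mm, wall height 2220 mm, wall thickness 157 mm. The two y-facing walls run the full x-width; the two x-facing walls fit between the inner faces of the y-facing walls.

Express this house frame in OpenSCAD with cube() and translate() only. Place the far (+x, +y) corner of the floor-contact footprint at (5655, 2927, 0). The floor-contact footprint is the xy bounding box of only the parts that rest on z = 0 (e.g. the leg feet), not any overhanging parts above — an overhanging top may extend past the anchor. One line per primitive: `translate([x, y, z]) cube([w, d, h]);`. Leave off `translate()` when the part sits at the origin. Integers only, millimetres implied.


translate([445, 117, 0]) cube([5210, 157, 2220]);
translate([445, 2770, 0]) cube([5210, 157, 2220]);
translate([445, 274, 0]) cube([157, 2496, 2220]);
translate([5498, 274, 0]) cube([157, 2496, 2220]);


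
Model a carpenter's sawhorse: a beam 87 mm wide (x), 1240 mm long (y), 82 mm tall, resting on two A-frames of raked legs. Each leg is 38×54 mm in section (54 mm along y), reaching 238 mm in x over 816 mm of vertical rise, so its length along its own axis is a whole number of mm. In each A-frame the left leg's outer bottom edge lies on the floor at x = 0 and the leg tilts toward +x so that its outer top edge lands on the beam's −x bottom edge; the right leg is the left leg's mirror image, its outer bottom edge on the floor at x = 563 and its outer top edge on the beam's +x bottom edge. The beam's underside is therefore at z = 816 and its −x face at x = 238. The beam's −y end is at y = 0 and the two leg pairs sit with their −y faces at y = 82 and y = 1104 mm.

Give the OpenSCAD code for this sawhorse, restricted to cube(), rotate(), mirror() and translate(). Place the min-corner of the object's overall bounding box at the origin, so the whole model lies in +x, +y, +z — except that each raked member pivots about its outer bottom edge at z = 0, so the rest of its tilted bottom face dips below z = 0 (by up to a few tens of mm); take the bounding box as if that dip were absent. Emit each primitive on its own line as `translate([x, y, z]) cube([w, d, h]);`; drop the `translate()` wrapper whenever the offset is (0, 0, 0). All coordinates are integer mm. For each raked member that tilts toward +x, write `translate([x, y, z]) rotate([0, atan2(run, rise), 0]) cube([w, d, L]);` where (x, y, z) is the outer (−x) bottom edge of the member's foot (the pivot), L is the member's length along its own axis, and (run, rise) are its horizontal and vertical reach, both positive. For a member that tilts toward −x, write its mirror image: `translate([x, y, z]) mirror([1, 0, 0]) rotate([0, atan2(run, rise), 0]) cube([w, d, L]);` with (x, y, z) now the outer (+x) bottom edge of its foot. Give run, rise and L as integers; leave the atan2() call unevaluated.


// leg length = √(238² + 816²) = 850
// right-leg outer foot x = 2·238 + 87 = 563
// beam min-corner = (238, 0, 816)
translate([238, 0, 816]) cube([87, 1240, 82]);
translate([0, 82, 0]) rotate([0, atan2(238, 816), 0]) cube([38, 54, 850]);
translate([563, 82, 0]) mirror([1, 0, 0]) rotate([0, atan2(238, 816), 0]) cube([38, 54, 850]);
translate([0, 1104, 0]) rotate([0, atan2(238, 816), 0]) cube([38, 54, 850]);
translate([563, 1104, 0]) mirror([1, 0, 0]) rotate([0, atan2(238, 816), 0]) cube([38, 54, 850]);


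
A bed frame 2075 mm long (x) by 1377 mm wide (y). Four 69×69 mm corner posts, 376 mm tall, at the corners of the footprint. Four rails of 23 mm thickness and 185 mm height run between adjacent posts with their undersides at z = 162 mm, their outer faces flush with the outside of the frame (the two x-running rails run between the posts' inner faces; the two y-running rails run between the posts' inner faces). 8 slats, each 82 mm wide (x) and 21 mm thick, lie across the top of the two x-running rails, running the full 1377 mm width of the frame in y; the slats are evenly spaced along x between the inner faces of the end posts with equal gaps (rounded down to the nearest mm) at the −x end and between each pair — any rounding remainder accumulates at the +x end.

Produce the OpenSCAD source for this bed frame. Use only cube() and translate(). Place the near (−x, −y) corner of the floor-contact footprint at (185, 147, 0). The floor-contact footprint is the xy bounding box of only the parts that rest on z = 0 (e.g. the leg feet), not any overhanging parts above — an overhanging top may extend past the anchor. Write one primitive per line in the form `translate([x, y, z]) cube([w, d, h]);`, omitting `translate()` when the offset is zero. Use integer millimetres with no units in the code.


translate([185, 147, 0]) cube([69, 69, 376]);
translate([185, 1455, 0]) cube([69, 69, 376]);
translate([2191, 147, 0]) cube([69, 69, 376]);
translate([2191, 1455, 0]) cube([69, 69, 376]);
translate([254, 147, 162]) cube([1937, 23, 185]);
translate([254, 1501, 162]) cube([1937, 23, 185]);
translate([185, 216, 162]) cube([23, 1239, 185]);
translate([2237, 216, 162]) cube([23, 1239, 185]);
translate([396, 147, 347]) cube([82, 1377, 21]);
translate([620, 147, 347]) cube([82, 1377, 21]);
translate([844, 147, 347]) cube([82, 1377, 21]);
translate([1068, 147, 347]) cube([82, 1377, 21]);
translate([1292, 147, 347]) cube([82, 1377, 21]);
translate([1516, 147, 347]) cube([82, 1377, 21]);
translate([1740, 147, 347]) cube([82, 1377, 21]);
translate([1964, 147, 347]) cube([82, 1377, 21]);


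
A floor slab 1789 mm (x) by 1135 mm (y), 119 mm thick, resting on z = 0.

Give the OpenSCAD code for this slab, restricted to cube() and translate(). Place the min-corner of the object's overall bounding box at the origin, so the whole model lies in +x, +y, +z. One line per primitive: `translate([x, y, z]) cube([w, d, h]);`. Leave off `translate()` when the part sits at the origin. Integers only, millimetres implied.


cube([1789, 1135, 119]);


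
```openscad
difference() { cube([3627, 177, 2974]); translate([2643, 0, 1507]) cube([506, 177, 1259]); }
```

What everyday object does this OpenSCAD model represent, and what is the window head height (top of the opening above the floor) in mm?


A wall with a window opening. The window head height is 2766 mm.

A wall with a rectangular opening subtracted — a window. Sill at z = 1507, opening 1259 mm tall, so the head is at 1507 + 1259 = 2766 mm.


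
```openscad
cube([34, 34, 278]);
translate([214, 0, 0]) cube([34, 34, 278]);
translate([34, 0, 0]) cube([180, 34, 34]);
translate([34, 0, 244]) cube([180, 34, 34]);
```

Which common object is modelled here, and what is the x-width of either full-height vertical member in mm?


A picture frame. The border width is 34 mm.

Four thin pieces enclosing a rectangular opening — a picture frame. The two full-height stiles are 278 mm tall; the top rail sits at z = 244 and is 34 mm tall, so the border above the opening is 278 − 244 = 34 mm, matching the stile x-width.


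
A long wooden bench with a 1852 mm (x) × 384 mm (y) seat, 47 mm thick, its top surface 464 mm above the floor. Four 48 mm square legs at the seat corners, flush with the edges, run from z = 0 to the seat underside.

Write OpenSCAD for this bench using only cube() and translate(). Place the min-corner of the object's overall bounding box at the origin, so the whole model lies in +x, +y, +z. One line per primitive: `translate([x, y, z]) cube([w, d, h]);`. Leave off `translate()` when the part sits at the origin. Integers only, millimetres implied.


translate([0, 0, 417]) cube([1852, 384, 47]);
cube([48, 48, 417]);
translate([0, 336, 0]) cube([48, 48, 417]);
translate([1804, 0, 0]) cube([48, 48, 417]);
translate([1804, 336, 0]) cube([48, 48, 417]);


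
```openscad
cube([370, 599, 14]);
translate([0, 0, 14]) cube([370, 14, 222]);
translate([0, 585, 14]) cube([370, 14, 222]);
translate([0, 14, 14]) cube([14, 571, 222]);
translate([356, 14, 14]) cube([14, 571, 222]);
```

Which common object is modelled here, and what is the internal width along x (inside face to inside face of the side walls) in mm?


An open box. The internal width is 342 mm.

A 370×599 base slab with four walls standing on it — an open box. The base is 370 mm wide and the walls are 14 mm thick, so the internal width is 370 − 2 × 14 = 342 mm.


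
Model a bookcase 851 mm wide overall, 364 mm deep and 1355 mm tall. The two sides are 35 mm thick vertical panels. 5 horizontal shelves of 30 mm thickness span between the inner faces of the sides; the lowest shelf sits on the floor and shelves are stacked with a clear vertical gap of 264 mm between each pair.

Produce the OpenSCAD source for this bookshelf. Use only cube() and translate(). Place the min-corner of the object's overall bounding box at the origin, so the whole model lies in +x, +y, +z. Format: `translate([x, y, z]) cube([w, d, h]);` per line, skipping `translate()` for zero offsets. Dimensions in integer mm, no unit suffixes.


cube([35, 364, 1355]);
translate([816, 0, 0]) cube([35, 364, 1355]);
translate([35, 0, 0]) cube([781, 364, 30]);
translate([35, 0, 294]) cube([781, 364, 30]);
translate([35, 0, 588]) cube([781, 364, 30]);
translate([35, 0, 882]) cube([781, 364, 30]);
translate([35, 0, 1176]) cube([781, 364, 30]);


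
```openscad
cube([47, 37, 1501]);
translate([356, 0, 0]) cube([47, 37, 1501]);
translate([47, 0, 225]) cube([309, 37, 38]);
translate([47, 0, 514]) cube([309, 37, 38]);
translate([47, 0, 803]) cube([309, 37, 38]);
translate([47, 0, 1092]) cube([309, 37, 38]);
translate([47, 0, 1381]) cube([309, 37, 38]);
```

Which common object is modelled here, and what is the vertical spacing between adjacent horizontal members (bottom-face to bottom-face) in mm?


A ladder. The rung spacing is 289 mm.

Two tall 47×37 posts with 5 short bars between them — a ladder. Adjacent rungs sit at z = 225 and z = 514, so the spacing is 514 − 225 = 289 mm.


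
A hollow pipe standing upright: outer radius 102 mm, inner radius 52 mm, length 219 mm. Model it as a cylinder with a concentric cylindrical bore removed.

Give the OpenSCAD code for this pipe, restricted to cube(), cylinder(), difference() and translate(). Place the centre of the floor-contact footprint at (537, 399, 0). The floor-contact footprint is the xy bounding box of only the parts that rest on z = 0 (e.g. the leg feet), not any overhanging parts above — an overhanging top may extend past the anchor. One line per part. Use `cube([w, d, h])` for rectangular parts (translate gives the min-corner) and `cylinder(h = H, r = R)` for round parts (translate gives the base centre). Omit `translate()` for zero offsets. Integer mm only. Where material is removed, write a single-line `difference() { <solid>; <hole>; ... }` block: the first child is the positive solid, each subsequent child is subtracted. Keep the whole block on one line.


difference() { translate([537, 399, 0]) cylinder(h = 219, r = 102); translate([537, 399, 0]) cylinder(h = 219, r = 52); }


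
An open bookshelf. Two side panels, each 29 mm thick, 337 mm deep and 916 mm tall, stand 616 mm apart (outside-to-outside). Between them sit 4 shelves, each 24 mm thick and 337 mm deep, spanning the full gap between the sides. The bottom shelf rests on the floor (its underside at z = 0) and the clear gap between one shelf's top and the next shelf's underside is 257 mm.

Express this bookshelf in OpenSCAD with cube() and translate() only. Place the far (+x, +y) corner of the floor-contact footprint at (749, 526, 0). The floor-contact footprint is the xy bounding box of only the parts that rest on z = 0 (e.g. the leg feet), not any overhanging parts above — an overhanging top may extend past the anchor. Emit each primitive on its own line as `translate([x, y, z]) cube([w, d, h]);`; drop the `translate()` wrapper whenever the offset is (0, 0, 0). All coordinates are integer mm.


translate([133, 189, 0]) cube([29, 337, 916]);
translate([720, 189, 0]) cube([29, 337, 916]);
translate([162, 189, 0]) cube([558, 337, 24]);
translate([162, 189, 281]) cube([558, 337, 24]);
translate([162, 189, 562]) cube([558, 337, 24]);
translate([162, 189, 843]) cube([558, 337, 24]);


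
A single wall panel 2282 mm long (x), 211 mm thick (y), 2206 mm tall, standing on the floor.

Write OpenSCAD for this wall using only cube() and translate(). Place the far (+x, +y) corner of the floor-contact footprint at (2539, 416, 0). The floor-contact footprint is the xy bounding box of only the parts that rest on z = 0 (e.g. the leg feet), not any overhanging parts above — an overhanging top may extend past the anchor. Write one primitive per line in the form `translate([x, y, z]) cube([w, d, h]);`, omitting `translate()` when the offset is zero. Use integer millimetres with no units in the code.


translate([257, 205, 0]) cube([2282, 211, 2206]);


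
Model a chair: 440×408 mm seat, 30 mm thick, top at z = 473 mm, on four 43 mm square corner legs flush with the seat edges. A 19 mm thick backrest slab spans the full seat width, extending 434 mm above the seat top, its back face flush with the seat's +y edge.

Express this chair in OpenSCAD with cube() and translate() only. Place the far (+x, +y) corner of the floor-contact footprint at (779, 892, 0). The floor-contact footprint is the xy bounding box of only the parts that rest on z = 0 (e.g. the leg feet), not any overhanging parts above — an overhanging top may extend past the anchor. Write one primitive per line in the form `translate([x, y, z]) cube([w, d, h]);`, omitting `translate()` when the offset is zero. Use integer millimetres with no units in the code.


translate([339, 484, 443]) cube([440, 408, 30]);
translate([339, 484, 0]) cube([43, 43, 443]);
translate([736, 484, 0]) cube([43, 43, 443]);
translate([339, 849, 0]) cube([43, 43, 443]);
translate([736, 849, 0]) cube([43, 43, 443]);
translate([339, 873, 473]) cube([440, 19, 434]);


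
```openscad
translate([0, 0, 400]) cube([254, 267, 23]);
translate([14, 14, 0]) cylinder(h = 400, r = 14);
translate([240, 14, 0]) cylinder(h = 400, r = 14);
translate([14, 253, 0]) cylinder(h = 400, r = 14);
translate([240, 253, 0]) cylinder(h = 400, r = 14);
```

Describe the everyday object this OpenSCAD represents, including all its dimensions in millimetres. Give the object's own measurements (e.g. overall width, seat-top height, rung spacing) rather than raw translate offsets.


A simple wooden stool: a rectangular seat 254 mm (x) by 267 mm (y), 23 mm thick, top face at z = 423 mm, on four round legs, each 28 mm in diameter. The legs rest on z = 0, each leg's axis is inset half a diameter from the nearest pair of seat edges (so the leg's bounding box is flush with the corner).


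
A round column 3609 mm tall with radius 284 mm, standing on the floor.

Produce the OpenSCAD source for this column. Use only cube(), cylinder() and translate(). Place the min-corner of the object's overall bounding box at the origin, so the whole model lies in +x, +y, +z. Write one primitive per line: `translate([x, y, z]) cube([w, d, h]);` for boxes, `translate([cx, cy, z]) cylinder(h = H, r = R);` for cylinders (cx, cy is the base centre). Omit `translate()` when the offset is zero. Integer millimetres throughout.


translate([284, 284, 0]) cylinder(h = 3609, r = 284);


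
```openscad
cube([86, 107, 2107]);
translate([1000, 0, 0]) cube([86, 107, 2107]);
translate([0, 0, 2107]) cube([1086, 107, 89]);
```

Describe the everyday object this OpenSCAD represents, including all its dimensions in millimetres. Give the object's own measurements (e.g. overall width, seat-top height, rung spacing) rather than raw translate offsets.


A door frame. The clear opening is 914 mm wide and 2107 mm high. Two 86 mm wide jambs, 107 mm deep, stand either side of the opening from the floor to the top of the opening. A 89 mm thick head sits across the top of both jambs, spanning the full outside width of the frame.


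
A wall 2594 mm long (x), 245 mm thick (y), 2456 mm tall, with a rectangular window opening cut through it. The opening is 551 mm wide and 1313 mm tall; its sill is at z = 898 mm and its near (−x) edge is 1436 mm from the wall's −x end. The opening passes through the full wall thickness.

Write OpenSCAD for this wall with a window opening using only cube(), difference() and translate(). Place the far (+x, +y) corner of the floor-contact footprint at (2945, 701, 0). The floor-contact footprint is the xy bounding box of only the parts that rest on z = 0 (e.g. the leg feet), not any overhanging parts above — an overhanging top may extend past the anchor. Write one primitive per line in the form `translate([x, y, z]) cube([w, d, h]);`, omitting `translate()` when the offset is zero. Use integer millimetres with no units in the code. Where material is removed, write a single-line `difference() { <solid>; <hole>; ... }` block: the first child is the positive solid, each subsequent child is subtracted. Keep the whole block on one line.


difference() { translate([351, 456, 0]) cube([2594, 245, 2456]); translate([1787, 456, 898]) cube([551, 245, 1313]); }


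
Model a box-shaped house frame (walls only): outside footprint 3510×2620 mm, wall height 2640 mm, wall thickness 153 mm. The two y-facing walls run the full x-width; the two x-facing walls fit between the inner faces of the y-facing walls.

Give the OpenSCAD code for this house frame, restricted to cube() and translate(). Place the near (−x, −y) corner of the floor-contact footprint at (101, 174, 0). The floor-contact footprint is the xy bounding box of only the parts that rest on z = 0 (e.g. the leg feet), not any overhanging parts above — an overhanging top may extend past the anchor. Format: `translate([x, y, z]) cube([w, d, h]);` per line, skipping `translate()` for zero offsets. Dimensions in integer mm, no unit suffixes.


translate([101, 174, 0]) cube([3510, 153, 2640]);
translate([101, 2641, 0]) cube([3510, 153, 2640]);
translate([101, 327, 0]) cube([153, 2314, 2640]);
translate([3458, 327, 0]) cube([153, 2314, 2640]);


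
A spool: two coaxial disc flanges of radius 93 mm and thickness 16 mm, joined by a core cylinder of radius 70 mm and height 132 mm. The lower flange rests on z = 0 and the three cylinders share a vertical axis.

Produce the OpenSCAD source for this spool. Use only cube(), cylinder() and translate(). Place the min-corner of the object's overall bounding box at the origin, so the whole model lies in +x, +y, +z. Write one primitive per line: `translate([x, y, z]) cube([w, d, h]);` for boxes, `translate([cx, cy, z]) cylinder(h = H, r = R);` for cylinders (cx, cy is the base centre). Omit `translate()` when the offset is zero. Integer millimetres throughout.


translate([93, 93, 0]) cylinder(h = 16, r = 93);
translate([93, 93, 16]) cylinder(h = 132, r = 70);
translate([93, 93, 148]) cylinder(h = 16, r = 93);


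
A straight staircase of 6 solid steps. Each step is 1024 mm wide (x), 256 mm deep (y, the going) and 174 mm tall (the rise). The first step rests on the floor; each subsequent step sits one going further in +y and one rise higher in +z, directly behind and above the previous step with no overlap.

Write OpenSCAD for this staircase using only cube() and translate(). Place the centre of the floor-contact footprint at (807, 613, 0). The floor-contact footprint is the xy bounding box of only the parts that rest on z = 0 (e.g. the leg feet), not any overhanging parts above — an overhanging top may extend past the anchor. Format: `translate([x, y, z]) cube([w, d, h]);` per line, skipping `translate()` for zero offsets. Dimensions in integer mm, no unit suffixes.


translate([295, 485, 0]) cube([1024, 256, 174]);
translate([295, 741, 174]) cube([1024, 256, 174]);
translate([295, 997, 348]) cube([1024, 256, 174]);
translate([295, 1253, 522]) cube([1024, 256, 174]);
translate([295, 1509, 696]) cube([1024, 256, 174]);
translate([295, 1765, 870]) cube([1024, 256, 174]);


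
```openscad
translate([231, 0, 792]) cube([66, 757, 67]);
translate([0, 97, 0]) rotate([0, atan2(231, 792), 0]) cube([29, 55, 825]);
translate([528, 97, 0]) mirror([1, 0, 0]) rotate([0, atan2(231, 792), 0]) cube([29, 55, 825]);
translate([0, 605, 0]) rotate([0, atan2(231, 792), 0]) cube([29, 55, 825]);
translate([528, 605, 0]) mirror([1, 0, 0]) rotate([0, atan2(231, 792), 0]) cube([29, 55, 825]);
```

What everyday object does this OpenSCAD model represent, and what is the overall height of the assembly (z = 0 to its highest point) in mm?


A sawhorse. The overall height is 859 mm.

A beam across two mirrored pairs of raked legs — a sawhorse. The beam's underside is at z = 792 (matching the legs' vertical rise in atan2(231, 792)) and the beam is 67 mm tall, so its top is at 792 + 67 = 859 mm. The raked legs top out at the beam's underside, so that is the highest point.


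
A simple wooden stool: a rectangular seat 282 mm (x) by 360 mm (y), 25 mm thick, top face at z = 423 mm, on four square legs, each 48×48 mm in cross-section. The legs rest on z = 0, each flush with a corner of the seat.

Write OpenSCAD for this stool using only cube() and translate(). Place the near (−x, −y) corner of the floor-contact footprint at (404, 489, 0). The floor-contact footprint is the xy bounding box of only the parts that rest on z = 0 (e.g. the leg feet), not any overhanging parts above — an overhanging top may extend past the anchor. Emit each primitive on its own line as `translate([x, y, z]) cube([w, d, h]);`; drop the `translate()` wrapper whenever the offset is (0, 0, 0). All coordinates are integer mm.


translate([404, 489, 398]) cube([282, 360, 25]);
translate([404, 489, 0]) cube([48, 48, 398]);
translate([638, 489, 0]) cube([48, 48, 398]);
translate([404, 801, 0]) cube([48, 48, 398]);
translate([638, 801, 0]) cube([48, 48, 398]);
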